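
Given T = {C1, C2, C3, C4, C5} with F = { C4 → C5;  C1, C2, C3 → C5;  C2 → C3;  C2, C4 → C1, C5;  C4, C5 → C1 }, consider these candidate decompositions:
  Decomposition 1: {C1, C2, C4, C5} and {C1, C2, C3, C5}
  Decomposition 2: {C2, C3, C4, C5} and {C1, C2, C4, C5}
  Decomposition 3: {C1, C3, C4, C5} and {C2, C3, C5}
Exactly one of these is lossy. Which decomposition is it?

Decomposition 1: common = {C1, C2, C5}, closure = {C1, C2, C3, C5} → lossless.
Decomposition 2: common = {C2, C4, C5}, closure = {C1, C2, C3, C4, C5} → lossless.
Decomposition 3: common = {C3, C5}, closure = {C3, C5} → lossy.

Decomposition 3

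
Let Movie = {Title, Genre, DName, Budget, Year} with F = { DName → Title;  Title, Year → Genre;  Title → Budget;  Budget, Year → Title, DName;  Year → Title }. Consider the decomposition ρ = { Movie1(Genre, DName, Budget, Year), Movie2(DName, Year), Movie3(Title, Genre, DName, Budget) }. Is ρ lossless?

Yes

Chase test. Columns are Title, Genre, DName, Budget, Year; row i has aⱼ where attribute j ∈ Moviei, else bᵢⱼ.
Initial tableau (one row per fragment):
  row 1: b11 a2 a3 a4 a5
  row 2: b21 b22 a3 b24 a5
  row 3: a1 a2 a3 a4 b35
Rows 1 and 2 agree on DName; apply DName→Title and equate their Title entries.
Rows 1 and 3 agree on DName; apply DName→Title and equate their Title entries.
Rows 1 and 2 agree on Title, Year; apply Title, Year→Genre and equate their Genre entries.
Rows 1 and 2 agree on Title; apply Title→Budget and equate their Budget entries.
Row 1 is now all distinguished symbols — the join is lossless.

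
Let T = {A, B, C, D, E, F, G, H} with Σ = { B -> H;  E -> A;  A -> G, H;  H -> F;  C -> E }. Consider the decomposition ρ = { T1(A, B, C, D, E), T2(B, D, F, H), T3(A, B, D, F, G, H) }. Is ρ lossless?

Chase test. Columns are A, B, C, D, E, F, G, H; row i has aⱼ where attribute j ∈ Ti, else bᵢⱼ.
Initial tableau (one row per fragment):
  row 1: a1 a2 a3 a4 a5 b16 b17 b18
  row 2: b21 a2 b23 a4 b25 a6 b27 a8
  row 3: a1 a2 b33 a4 b35 a6 a7 a8
Rows 1 and 2 agree on B; apply B→H and equate their H entries.
Rows 1 and 3 agree on A; apply A→G, H and equate their G, H entries.
Rows 1 and 2 agree on H; apply H→F and equate their F entries.
Row 1 is now all distinguished symbols — the join is lossless.

Yes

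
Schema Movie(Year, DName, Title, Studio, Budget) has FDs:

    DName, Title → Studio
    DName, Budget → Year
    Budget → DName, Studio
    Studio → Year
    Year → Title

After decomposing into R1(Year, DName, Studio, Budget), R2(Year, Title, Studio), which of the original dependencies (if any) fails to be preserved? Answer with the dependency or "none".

DName, Title → Studio

Check DName, Title → Studio: no single fragment contains all of {DName, Title, Studio}, and the restricted closure of {DName, Title} across the fragments never reaches {Studio}.
DName, Budget → Year is preserved.
Budget → DName, Studio is preserved.
Studio → Year is preserved.
Year → Title is preserved.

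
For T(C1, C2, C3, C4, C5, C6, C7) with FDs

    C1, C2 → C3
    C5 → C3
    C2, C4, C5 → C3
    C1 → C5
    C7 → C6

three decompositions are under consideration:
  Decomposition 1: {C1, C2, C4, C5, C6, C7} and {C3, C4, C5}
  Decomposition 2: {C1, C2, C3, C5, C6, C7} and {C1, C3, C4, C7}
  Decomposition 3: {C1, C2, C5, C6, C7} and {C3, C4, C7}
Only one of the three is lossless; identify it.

Decomposition 1: common = {C4, C5}, closure = {C3, C4, C5} → lossless.
Decomposition 2: common = {C1, C3, C7}, closure = {C1, C3, C5, C6, C7} → lossy.
Decomposition 3: common = {C7}, closure = {C6, C7} → lossy.

Decomposition 1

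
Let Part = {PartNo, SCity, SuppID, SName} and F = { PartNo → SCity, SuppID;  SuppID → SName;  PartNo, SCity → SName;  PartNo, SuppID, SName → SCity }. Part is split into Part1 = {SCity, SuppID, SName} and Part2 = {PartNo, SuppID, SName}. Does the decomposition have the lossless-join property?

Common attributes: Part1 ∩ Part2 = {SuppID, SName}.
No dependency enlarges {SuppID, SName}, so (SuppID, SName)⁺ = {SuppID, SName}.
The closure contains neither all of Part1 = {SCity, SuppID, SName} nor all of Part2 = {PartNo, SuppID, SName}, so the common attributes are not a superkey of either fragment. The join is lossy.

No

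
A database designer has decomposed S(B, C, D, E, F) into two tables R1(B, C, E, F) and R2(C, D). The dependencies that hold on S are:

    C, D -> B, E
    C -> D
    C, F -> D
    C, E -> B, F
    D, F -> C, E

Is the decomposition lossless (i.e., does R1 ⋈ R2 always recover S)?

Common attributes: R1 ∩ R2 = {C}.
Closure of {C}: C → D applies, adding D; C, D → B, E applies, adding B, E; C, E → B, F applies, adding F. So (C)⁺ = {B, C, D, E, F}.
This closure contains every attribute of R1, so R1 ∩ R2 → R1. The join is lossless.

Yes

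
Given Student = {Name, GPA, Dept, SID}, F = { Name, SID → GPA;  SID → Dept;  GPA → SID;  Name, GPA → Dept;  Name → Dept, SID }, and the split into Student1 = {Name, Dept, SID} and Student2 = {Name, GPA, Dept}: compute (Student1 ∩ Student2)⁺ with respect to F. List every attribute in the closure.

Student1 ∩ Student2 = {Name, Dept}.
Name → Dept, SID applies, adding SID
Name, SID → GPA applies, adding GPA
Closure: {Name, GPA, Dept, SID}.

Name, GPA, Dept, SID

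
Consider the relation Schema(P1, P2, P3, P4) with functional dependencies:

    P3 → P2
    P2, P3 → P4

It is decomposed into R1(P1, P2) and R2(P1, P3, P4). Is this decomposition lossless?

Common attributes: R1 ∩ R2 = {P1}.
No dependency enlarges {P1}, so (P1)⁺ = {P1}.
The closure contains neither all of R1 = {P1, P2} nor all of R2 = {P1, P3, P4}, so the common attributes are not a superkey of either fragment. The join is lossy.

No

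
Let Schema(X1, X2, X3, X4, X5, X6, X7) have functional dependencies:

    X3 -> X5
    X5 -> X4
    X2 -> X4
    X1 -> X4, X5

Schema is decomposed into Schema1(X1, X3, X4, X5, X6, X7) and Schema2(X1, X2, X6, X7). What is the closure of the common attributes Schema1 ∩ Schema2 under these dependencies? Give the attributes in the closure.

Schema1 ∩ Schema2 = {X1, X6, X7}.
X1 → X4, X5 applies, adding X4, X5
Closure: {X1, X4, X5, X6, X7}.

X1, X4, X5, X6, X7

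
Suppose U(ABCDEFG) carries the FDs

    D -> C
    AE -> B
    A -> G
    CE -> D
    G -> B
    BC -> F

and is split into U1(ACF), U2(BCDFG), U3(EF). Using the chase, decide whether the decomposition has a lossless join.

No

Chase test. Columns are ABCDEFG; row i has aⱼ where attribute j ∈ Ui, else bᵢⱼ.
Initial tableau (one row per fragment):
  row 1: a1 b12 a3 b14 b15 a6 b17
  row 2: b21 a2 a3 a4 b25 a6 a7
  row 3: b31 b32 b33 b34 a5 a6 b37
No row becomes fully distinguished — the join is lossy.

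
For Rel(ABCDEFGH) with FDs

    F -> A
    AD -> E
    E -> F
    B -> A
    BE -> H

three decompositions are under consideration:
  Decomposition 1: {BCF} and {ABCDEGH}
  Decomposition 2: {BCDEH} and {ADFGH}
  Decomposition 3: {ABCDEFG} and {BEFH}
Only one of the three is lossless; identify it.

Decomposition 3

Decomposition 1: common = {BC}, closure = {ABC} → lossy.
Decomposition 2: common = {DH}, closure = {DH} → lossy.
Decomposition 3: common = {BEF}, closure = {ABEFH} → lossless.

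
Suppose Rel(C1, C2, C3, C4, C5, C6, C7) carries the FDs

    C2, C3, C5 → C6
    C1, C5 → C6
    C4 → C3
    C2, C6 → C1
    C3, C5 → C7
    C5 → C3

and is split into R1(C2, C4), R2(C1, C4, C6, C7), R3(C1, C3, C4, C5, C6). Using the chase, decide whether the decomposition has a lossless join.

Chase test. Columns are C1, C2, C3, C4, C5, C6, C7; row i has aⱼ where attribute j ∈ Ri, else bᵢⱼ.
Initial tableau (one row per fragment):
  row 1: b11 a2 b13 a4 b15 b16 b17
  row 2: a1 b22 b23 a4 b25 a6 a7
  row 3: a1 b32 a3 a4 a5 a6 b37
Rows 1 and 2 agree on C4; apply C4→C3 and equate their C3 entries.
Rows 1 and 3 agree on C4; apply C4→C3 and equate their C3 entries.
No row becomes fully distinguished — the join is lossy.

No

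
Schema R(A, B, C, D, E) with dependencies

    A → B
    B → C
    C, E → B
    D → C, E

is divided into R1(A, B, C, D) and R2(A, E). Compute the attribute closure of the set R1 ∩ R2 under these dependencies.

R1 ∩ R2 = {A}.
A → B applies, adding B
B → C applies, adding C
Closure: {A, B, C}.

A, B, C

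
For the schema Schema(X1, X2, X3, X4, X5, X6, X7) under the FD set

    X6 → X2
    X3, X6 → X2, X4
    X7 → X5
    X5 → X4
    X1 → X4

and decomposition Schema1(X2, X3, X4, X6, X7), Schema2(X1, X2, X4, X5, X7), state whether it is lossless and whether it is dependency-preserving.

Lossless test: (X2, X4, X7)⁺ = {X2, X4, X5, X7}, which is a superkey of neither fragment — lossy.
Dependency preservation: every FD's attributes lie within a single fragment, so each can be enforced locally — preserved.

lossy but dependency-preserving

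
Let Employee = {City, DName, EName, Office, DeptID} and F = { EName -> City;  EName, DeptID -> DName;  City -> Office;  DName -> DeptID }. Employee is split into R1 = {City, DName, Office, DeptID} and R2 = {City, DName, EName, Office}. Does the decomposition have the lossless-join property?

Yes

Common attributes: R1 ∩ R2 = {City, DName, Office}.
Closure of {City, DName, Office}: DName → DeptID applies, adding DeptID. So (City, DName, Office)⁺ = {City, DName, Office, DeptID}.
This closure contains every attribute of R1, so R1 ∩ R2 → R1. The join is lossless.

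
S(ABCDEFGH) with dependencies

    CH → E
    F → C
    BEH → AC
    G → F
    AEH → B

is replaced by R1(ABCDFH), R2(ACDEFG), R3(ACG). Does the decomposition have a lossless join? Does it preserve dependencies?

lossy and not dependency-preserving

Lossless test (chase): Rows 2 and 3 agree on G; apply G→F and equate their F entries. No row becomes fully distinguished — the join is lossy.
Dependency preservation: the restricted closure of {CH} across the fragments never reaches {E}, so CH → E cannot be enforced without a join — not preserved.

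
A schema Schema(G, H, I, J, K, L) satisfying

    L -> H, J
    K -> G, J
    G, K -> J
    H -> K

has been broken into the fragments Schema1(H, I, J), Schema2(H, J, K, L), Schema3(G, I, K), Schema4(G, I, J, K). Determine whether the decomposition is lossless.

Chase test. Columns are G, H, I, J, K, L; row i has aⱼ where attribute j ∈ Schemai, else bᵢⱼ.
Initial tableau (one row per fragment):
  row 1: b11 a2 a3 a4 b15 b16
  row 2: b21 a2 b23 a4 a5 a6
  row 3: a1 b32 a3 b34 a5 b36
  row 4: a1 b42 a3 a4 a5 b46
Rows 2 and 3 agree on K; apply K→G, J and equate their G, J entries.
Rows 1 and 2 agree on H; apply H→K and equate their K entries.
Rows 1 and 2 agree on K; apply K→G, J and equate their G, J entries.
No row becomes fully distinguished — the join is lossy.

No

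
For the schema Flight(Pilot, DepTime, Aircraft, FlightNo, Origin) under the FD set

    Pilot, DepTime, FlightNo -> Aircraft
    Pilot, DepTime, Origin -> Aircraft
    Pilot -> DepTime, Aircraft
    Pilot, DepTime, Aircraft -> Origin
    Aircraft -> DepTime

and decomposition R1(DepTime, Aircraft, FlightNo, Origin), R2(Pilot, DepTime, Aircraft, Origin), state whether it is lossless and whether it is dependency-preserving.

Lossless test: (DepTime, Aircraft, Origin)⁺ = {DepTime, Aircraft, Origin}, which is a superkey of neither fragment — lossy.
Dependency preservation: Pilot, DepTime, FlightNo → Aircraft is not contained in any single fragment, but the restricted closure of its left-hand side across the fragments still reaches the right-hand side; the remaining FDs each lie inside some fragment. All dependencies are preserved.

lossy but dependency-preserving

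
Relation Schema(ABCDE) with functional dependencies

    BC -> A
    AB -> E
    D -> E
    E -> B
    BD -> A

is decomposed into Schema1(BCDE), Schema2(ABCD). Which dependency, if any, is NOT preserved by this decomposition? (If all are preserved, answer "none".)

Check AB → E: no single fragment contains all of {ABE}, and the restricted closure of {AB} across the fragments never reaches {E}.
BC → A is preserved.
D → E is preserved.
E → B is preserved.
BD → A is preserved.

AB -> E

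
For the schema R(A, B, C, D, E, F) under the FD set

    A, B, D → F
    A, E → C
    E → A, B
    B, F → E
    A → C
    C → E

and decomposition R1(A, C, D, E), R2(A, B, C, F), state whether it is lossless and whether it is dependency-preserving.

Lossless test: (A, C)⁺ = {A, B, C, E}, which is a superkey of neither fragment — lossy.
Dependency preservation: the restricted closure of {A, B, D} across the fragments never reaches {F}, so A, B, D → F cannot be enforced without a join — not preserved.

lossy and not dependency-preserving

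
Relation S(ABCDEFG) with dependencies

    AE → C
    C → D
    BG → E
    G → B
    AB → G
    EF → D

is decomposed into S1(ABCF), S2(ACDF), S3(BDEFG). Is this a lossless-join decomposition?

Chase test. Columns are ABCDEFG; row i has aⱼ where attribute j ∈ Si, else bᵢⱼ.
Initial tableau (one row per fragment):
  row 1: a1 a2 a3 b14 b15 a6 b17
  row 2: a1 b22 a3 a4 b25 a6 b27
  row 3: b31 a2 b33 a4 a5 a6 a7
Rows 1 and 2 agree on C; apply C→D and equate their D entries.
No row becomes fully distinguished — the join is lossy.

No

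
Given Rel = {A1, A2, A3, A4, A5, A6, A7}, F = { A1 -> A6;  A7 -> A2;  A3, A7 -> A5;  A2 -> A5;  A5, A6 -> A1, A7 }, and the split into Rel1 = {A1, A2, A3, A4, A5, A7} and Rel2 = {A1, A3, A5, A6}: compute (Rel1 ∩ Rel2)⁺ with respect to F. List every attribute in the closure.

Rel1 ∩ Rel2 = {A1, A3, A5}.
A1 → A6 applies, adding A6
A5, A6 → A1, A7 applies, adding A7
A7 → A2 applies, adding A2
Closure: {A1, A2, A3, A5, A6, A7}.

A1, A2, A3, A5, A6, A7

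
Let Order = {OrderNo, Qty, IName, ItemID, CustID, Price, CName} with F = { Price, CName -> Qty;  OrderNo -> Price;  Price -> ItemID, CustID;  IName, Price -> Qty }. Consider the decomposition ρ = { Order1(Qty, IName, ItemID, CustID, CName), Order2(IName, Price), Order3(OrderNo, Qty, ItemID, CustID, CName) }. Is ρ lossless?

Chase test. Columns are OrderNo, Qty, IName, ItemID, CustID, Price, CName; row i has aⱼ where attribute j ∈ Orderi, else bᵢⱼ.
Initial tableau (one row per fragment):
  row 1: b11 a2 a3 a4 a5 b16 a7
  row 2: b21 b22 a3 b24 b25 a6 b27
  row 3: a1 a2 b33 a4 a5 b36 a7
No row becomes fully distinguished — the join is lossy.

No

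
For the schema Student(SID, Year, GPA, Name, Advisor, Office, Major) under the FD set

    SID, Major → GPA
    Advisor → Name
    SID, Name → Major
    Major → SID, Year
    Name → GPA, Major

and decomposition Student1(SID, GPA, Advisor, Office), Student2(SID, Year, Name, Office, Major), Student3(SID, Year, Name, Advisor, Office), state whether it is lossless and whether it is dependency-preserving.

Lossless test (chase): Rows 1 and 3 agree on Advisor; apply Advisor→Name and equate their Name entries. Rows 1 and 2 agree on SID, Name; apply SID, Name→Major and equate their Major entries. Rows 1 and 3 agree on SID, Name; apply SID, Name→Major and equate their Major entries. Rows 1 and 2 agree on Major; apply Major→SID, Year and equate their SID, Year entries. Rows 1 and 2 agree on Name; apply Name→GPA, Major and equate their GPA, Major entries. Rows 1 and 3 agree on Name; apply Name→GPA, Major and equate their GPA, Major entries. Row 1 is now all distinguished symbols — the join is lossless.
Dependency preservation: the restricted closure of {SID, Major} across the fragments never reaches {GPA}, so SID, Major → GPA cannot be enforced without a join — not preserved.

lossless but not dependency-preserving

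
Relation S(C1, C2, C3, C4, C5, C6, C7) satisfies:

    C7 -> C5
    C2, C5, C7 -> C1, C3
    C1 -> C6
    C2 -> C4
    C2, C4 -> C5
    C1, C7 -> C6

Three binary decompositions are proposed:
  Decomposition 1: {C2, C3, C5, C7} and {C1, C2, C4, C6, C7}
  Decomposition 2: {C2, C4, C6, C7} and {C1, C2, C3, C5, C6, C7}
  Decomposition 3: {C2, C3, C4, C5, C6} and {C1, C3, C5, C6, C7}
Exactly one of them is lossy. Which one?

Decomposition 3

Decomposition 1: common = {C2, C7}, closure = {C1, C2, C3, C4, C5, C6, C7} → lossless.
Decomposition 2: common = {C2, C6, C7}, closure = {C1, C2, C3, C4, C5, C6, C7} → lossless.
Decomposition 3: common = {C3, C5, C6}, closure = {C3, C5, C6} → lossy.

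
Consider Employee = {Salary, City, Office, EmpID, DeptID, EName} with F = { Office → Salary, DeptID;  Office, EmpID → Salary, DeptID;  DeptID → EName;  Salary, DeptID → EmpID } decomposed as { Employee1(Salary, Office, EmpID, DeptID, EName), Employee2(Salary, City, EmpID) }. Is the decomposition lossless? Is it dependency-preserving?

lossy but dependency-preserving

Lossless test: (Salary, EmpID)⁺ = {Salary, EmpID}, which is a superkey of neither fragment — lossy.
Dependency preservation: every FD's attributes lie within a single fragment, so each can be enforced locally — preserved.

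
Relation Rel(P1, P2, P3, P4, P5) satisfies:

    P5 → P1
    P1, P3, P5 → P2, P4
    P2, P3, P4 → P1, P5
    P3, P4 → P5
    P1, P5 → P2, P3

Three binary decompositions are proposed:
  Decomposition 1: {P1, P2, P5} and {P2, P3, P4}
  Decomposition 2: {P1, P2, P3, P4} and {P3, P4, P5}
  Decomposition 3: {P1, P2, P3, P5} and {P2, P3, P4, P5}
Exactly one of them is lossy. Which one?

Decomposition 1

Decomposition 1: common = {P2}, closure = {P2} → lossy.
Decomposition 2: common = {P3, P4}, closure = {P1, P2, P3, P4, P5} → lossless.
Decomposition 3: common = {P2, P3, P5}, closure = {P1, P2, P3, P4, P5} → lossless.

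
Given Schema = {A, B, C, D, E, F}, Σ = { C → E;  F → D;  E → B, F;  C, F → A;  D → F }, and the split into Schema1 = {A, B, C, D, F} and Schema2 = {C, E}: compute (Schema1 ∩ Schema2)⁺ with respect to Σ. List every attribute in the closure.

Schema1 ∩ Schema2 = {C}.
C → E applies, adding E
E → B, F applies, adding B, F
C, F → A applies, adding A
F → D applies, adding D
Closure: {A, B, C, D, E, F}.

A, B, C, D, E, F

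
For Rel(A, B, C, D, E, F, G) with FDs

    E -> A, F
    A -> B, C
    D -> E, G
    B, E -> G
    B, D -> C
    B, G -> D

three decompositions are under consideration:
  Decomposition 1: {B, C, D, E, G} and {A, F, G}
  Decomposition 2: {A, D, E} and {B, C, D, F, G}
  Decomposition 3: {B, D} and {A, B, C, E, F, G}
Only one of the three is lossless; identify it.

Decomposition 1: common = {G}, closure = {G} → lossy.
Decomposition 2: common = {D}, closure = {A, B, C, D, E, F, G} → lossless.
Decomposition 3: common = {B}, closure = {B} → lossy.

Decomposition 2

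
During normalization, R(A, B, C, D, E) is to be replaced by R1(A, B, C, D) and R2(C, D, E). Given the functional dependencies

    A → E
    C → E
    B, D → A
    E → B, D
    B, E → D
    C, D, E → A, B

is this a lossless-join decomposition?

Yes

Common attributes: R1 ∩ R2 = {C, D}.
Closure of {C, D}: C → E applies, adding E; E → B, D applies, adding B; C, D, E → A, B applies, adding A. So (C, D)⁺ = {A, B, C, D, E}.
This closure contains every attribute of R1, so R1 ∩ R2 → R1. The join is lossless.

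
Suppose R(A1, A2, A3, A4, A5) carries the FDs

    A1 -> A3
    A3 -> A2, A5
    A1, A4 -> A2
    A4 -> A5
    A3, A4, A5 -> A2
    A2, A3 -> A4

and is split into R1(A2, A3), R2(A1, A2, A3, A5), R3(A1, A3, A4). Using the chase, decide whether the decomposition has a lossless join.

Yes

Chase test. Columns are A1, A2, A3, A4, A5; row i has aⱼ where attribute j ∈ Ri, else bᵢⱼ.
Initial tableau (one row per fragment):
  row 1: b11 a2 a3 b14 b15
  row 2: a1 a2 a3 b24 a5
  row 3: a1 b32 a3 a4 b35
Rows 1 and 2 agree on A3; apply A3→A2, A5 and equate their A2, A5 entries.
Rows 1 and 3 agree on A3; apply A3→A2, A5 and equate their A2, A5 entries.
Rows 1 and 2 agree on A2, A3; apply A2, A3→A4 and equate their A4 entries.
Rows 1 and 3 agree on A2, A3; apply A2, A3→A4 and equate their A4 entries.
Row 2 is now all distinguished symbols — the join is lossless.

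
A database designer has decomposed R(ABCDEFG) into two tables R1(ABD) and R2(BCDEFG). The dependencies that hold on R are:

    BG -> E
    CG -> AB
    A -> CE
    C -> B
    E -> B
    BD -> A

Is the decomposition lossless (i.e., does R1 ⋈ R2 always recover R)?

Common attributes: R1 ∩ R2 = {BD}.
Closure of {BD}: BD → A applies, adding A; A → CE applies, adding CE. So (BD)⁺ = {ABCDE}.
This closure contains every attribute of R1, so R1 ∩ R2 → R1. The join is lossless.

Yes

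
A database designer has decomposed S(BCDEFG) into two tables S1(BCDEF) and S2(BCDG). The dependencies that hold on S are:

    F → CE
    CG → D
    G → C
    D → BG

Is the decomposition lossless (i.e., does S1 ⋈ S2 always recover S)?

Yes

Common attributes: S1 ∩ S2 = {BCD}.
Closure of {BCD}: D → BG applies, adding G. So (BCD)⁺ = {BCDG}.
This closure contains every attribute of S2, so S1 ∩ S2 → S2. The join is lossless.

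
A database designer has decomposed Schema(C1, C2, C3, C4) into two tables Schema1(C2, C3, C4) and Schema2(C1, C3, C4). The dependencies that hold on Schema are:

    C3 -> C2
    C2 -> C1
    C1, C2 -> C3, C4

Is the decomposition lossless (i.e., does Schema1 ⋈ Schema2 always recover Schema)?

Common attributes: Schema1 ∩ Schema2 = {C3, C4}.
Closure of {C3, C4}: C3 → C2 applies, adding C2; C2 → C1 applies, adding C1. So (C3, C4)⁺ = {C1, C2, C3, C4}.
This closure contains every attribute of Schema1, so Schema1 ∩ Schema2 → Schema1. The join is lossless.

Yes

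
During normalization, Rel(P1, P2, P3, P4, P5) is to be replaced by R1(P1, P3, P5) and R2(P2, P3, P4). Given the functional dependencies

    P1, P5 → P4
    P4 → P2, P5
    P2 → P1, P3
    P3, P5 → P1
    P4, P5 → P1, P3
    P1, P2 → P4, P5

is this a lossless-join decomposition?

No

Common attributes: R1 ∩ R2 = {P3}.
No dependency enlarges {P3}, so (P3)⁺ = {P3}.
The closure contains neither all of R1 = {P1, P3, P5} nor all of R2 = {P2, P3, P4}, so the common attributes are not a superkey of either fragment. The join is lossy.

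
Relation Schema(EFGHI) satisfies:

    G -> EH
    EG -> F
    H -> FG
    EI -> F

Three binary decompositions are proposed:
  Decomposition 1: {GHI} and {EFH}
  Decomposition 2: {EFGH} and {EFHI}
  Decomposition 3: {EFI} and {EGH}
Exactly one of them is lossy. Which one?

Decomposition 3

Decomposition 1: common = {H}, closure = {EFGH} → lossless.
Decomposition 2: common = {EFH}, closure = {EFGH} → lossless.
Decomposition 3: common = {E}, closure = {E} → lossy.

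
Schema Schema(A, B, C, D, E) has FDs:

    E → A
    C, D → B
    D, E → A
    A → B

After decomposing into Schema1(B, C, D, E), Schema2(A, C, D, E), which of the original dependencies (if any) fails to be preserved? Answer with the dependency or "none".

Check A → B: no single fragment contains all of {A, B}, and the restricted closure of {A} across the fragments never reaches {B}.
E → A is preserved.
C, D → B is preserved.
D, E → A is preserved.

A → B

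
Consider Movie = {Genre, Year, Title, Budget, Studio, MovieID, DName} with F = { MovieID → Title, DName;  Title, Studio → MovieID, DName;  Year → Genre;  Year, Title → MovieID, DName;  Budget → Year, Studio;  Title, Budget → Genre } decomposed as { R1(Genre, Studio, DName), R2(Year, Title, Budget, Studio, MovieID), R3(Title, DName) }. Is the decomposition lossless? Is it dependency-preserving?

Lossless test (chase): applying each FD to every pair of rows produces no changes in the tableau, so no row becomes fully distinguished — the join is lossy.
Dependency preservation: the restricted closure of {MovieID} across the fragments never reaches {Title, DName}, so MovieID → Title, DName cannot be enforced without a join — not preserved.

lossy and not dependency-preserving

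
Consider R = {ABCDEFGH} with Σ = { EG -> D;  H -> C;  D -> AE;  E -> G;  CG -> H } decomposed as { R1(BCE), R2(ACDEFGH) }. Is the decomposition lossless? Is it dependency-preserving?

lossy but dependency-preserving

Lossless test: (CE)⁺ = {ACDEGH}, which is a superkey of neither fragment — lossy.
Dependency preservation: every FD's attributes lie within a single fragment, so each can be enforced locally — preserved.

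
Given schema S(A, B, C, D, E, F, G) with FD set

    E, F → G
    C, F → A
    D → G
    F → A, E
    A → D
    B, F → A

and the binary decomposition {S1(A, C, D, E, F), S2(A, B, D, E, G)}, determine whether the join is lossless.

No

Common attributes: S1 ∩ S2 = {A, D, E}.
Closure of {A, D, E}: D → G applies, adding G. So (A, D, E)⁺ = {A, D, E, G}.
The closure contains neither all of S1 = {A, C, D, E, F} nor all of S2 = {A, B, D, E, G}, so the common attributes are not a superkey of either fragment. The join is lossy.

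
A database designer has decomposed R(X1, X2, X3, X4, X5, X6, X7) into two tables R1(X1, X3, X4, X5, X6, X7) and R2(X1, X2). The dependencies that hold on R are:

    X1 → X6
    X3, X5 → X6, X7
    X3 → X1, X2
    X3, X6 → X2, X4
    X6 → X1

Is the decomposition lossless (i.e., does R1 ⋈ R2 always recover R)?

No

Common attributes: R1 ∩ R2 = {X1}.
Closure of {X1}: X1 → X6 applies, adding X6. So (X1)⁺ = {X1, X6}.
The closure contains neither all of R1 = {X1, X3, X4, X5, X6, X7} nor all of R2 = {X1, X2}, so the common attributes are not a superkey of either fragment. The join is lossy.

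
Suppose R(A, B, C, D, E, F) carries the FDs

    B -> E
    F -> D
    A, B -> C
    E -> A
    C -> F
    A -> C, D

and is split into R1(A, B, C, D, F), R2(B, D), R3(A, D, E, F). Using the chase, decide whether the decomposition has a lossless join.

No

Chase test. Columns are A, B, C, D, E, F; row i has aⱼ where attribute j ∈ Ri, else bᵢⱼ.
Initial tableau (one row per fragment):
  row 1: a1 a2 a3 a4 b15 a6
  row 2: b21 a2 b23 a4 b25 b26
  row 3: a1 b32 b33 a4 a5 a6
Rows 1 and 2 agree on B; apply B→E and equate their E entries.
Rows 1 and 2 agree on E; apply E→A and equate their A entries.
Rows 1 and 2 agree on A; apply A→C, D and equate their C, D entries.
Rows 1 and 3 agree on A; apply A→C, D and equate their C, D entries.
Rows 1 and 2 agree on C; apply C→F and equate their F entries.
No row becomes fully distinguished — the join is lossy.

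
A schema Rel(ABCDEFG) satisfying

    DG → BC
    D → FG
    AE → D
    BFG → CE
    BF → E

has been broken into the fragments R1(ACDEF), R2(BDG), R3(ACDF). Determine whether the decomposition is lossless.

Yes

Chase test. Columns are ABCDEFG; row i has aⱼ where attribute j ∈ Ri, else bᵢⱼ.
Initial tableau (one row per fragment):
  row 1: a1 b12 a3 a4 a5 a6 b17
  row 2: b21 a2 b23 a4 b25 b26 a7
  row 3: a1 b32 a3 a4 b35 a6 b37
Rows 1 and 2 agree on D; apply D→FG and equate their FG entries.
Rows 1 and 3 agree on D; apply D→FG and equate their FG entries.
Rows 1 and 2 agree on DG; apply DG→BC and equate their BC entries.
Rows 1 and 3 agree on DG; apply DG→BC and equate their BC entries.
Rows 1 and 2 agree on BFG; apply BFG→CE and equate their CE entries.
Rows 1 and 3 agree on BFG; apply BFG→CE and equate their CE entries.
Row 1 is now all distinguished symbols — the join is lossless.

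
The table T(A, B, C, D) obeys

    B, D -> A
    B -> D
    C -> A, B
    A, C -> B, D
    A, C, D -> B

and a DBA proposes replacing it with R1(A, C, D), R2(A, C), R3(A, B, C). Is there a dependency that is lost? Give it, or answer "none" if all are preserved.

B -> D

Check B → D: no single fragment contains all of {B, D}, and the restricted closure of {B} across the fragments never reaches {D}.
B, D → A is preserved.
C → A, B is preserved.
A, C → B, D is preserved.
A, C, D → B is preserved.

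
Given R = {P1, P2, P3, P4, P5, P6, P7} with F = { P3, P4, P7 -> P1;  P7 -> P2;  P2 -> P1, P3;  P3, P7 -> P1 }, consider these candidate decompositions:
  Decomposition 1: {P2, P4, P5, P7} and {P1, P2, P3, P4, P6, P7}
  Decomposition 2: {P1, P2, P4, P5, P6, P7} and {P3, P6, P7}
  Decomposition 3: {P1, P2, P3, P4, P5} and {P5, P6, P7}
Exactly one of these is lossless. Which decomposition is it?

Decomposition 1: common = {P2, P4, P7}, closure = {P1, P2, P3, P4, P7} → lossy.
Decomposition 2: common = {P6, P7}, closure = {P1, P2, P3, P6, P7} → lossless.
Decomposition 3: common = {P5}, closure = {P5} → lossy.

Decomposition 2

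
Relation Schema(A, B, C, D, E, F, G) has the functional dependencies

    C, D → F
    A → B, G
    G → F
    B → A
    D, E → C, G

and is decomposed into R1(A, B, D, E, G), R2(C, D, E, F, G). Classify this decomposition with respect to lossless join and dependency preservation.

Lossless test: (D, E, G)⁺ = {C, D, E, F, G}, which contains all of one fragment — lossless.
Dependency preservation: every FD's attributes lie within a single fragment, so each can be enforced locally — preserved.

lossless and dependency-preserving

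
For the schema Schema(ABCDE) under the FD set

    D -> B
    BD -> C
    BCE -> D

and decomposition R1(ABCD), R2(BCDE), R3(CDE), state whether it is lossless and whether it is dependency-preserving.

Lossless test (chase): Rows 1 and 3 agree on D; apply D→B and equate their B entries. No row becomes fully distinguished — the join is lossy.
Dependency preservation: every FD's attributes lie within a single fragment, so each can be enforced locally — preserved.

lossy but dependency-preserving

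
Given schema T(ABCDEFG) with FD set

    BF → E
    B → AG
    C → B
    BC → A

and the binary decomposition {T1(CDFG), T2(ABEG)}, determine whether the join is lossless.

No

Common attributes: T1 ∩ T2 = {G}.
No dependency enlarges {G}, so (G)⁺ = {G}.
The closure contains neither all of T1 = {CDFG} nor all of T2 = {ABEG}, so the common attributes are not a superkey of either fragment. The join is lossy.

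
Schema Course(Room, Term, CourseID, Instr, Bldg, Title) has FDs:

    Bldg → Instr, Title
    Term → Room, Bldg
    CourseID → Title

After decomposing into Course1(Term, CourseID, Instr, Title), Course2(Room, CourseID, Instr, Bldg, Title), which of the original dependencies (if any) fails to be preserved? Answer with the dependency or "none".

Check Term → Room, Bldg: no single fragment contains all of {Room, Term, Bldg}, and the restricted closure of {Term} across the fragments never reaches {Room, Bldg}.
Bldg → Instr, Title is preserved.
CourseID → Title is preserved.

Term → Room, Bldg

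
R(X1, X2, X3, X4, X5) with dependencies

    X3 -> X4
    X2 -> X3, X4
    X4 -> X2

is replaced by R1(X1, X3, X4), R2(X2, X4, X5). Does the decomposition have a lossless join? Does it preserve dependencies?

lossy but dependency-preserving

Lossless test: (X4)⁺ = {X2, X3, X4}, which is a superkey of neither fragment — lossy.
Dependency preservation: X2 → X3, X4 is not contained in any single fragment, but the restricted closure of its left-hand side across the fragments still reaches the right-hand side; the remaining FDs each lie inside some fragment. All dependencies are preserved.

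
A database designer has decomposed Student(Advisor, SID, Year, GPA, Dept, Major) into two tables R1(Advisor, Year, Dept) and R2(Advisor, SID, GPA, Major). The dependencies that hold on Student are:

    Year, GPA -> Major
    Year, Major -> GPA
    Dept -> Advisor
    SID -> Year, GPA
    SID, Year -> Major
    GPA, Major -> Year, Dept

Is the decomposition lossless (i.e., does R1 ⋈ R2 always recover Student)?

Common attributes: R1 ∩ R2 = {Advisor}.
No dependency enlarges {Advisor}, so (Advisor)⁺ = {Advisor}.
The closure contains neither all of R1 = {Advisor, Year, Dept} nor all of R2 = {Advisor, SID, GPA, Major}, so the common attributes are not a superkey of either fragment. The join is lossy.

No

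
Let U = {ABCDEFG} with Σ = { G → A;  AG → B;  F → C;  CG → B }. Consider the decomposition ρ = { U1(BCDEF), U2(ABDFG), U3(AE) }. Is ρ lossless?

No

Chase test. Columns are ABCDEFG; row i has aⱼ where attribute j ∈ Ui, else bᵢⱼ.
Initial tableau (one row per fragment):
  row 1: b11 a2 a3 a4 a5 a6 b17
  row 2: a1 a2 b23 a4 b25 a6 a7
  row 3: a1 b32 b33 b34 a5 b36 b37
Rows 1 and 2 agree on F; apply F→C and equate their C entries.
No row becomes fully distinguished — the join is lossy.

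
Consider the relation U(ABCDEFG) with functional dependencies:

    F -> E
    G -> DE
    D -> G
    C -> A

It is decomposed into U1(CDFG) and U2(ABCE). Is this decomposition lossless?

No

Common attributes: U1 ∩ U2 = {C}.
Closure of {C}: C → A applies, adding A. So (C)⁺ = {AC}.
The closure contains neither all of U1 = {CDFG} nor all of U2 = {ABCE}, so the common attributes are not a superkey of either fragment. The join is lossy.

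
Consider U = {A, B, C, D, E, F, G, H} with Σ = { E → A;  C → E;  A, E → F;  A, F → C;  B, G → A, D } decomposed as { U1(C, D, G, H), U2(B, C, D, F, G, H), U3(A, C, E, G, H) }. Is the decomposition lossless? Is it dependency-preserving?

Lossless test (chase): Rows 1 and 2 agree on C; apply C→E and equate their E entries. Rows 1 and 3 agree on C; apply C→E and equate their E entries. Rows 1 and 2 agree on E; apply E→A and equate their A entries. Rows 1 and 3 agree on E; apply E→A and equate their A entries. Rows 1 and 2 agree on A, E; apply A, E→F and equate their F entries. Rows 1 and 3 agree on A, E; apply A, E→F and equate their F entries. Row 2 is now all distinguished symbols — the join is lossless.
Dependency preservation: the restricted closure of {A, F} across the fragments never reaches {C}, so A, F → C cannot be enforced without a join — not preserved.

lossless but not dependency-preserving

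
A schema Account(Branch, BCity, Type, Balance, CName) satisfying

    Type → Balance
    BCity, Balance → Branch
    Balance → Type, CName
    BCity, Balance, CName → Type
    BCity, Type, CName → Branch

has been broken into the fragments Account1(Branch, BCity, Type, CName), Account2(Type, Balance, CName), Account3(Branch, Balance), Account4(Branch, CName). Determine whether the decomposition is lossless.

Yes

Chase test. Columns are Branch, BCity, Type, Balance, CName; row i has aⱼ where attribute j ∈ Accounti, else bᵢⱼ.
Initial tableau (one row per fragment):
  row 1: a1 a2 a3 b14 a5
  row 2: b21 b22 a3 a4 a5
  row 3: a1 b32 b33 a4 b35
  row 4: a1 b42 b43 b44 a5
Rows 1 and 2 agree on Type; apply Type→Balance and equate their Balance entries.
Rows 1 and 3 agree on Balance; apply Balance→Type, CName and equate their Type, CName entries.
Row 1 is now all distinguished symbols — the join is lossless.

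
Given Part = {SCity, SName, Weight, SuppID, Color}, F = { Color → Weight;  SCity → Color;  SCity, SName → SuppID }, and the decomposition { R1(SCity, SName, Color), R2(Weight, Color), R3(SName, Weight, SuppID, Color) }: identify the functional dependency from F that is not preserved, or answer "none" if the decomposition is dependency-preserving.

Check SCity, SName → SuppID: no single fragment contains all of {SCity, SName, SuppID}, and the restricted closure of {SCity, SName} across the fragments never reaches {SuppID}.
Color → Weight is preserved.
SCity → Color is preserved.

SCity, SName → SuppID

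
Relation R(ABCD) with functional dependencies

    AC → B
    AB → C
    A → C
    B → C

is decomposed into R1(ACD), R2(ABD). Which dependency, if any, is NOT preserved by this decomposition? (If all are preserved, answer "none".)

B → C

Check B → C: no single fragment contains all of {BC}, and the restricted closure of {B} across the fragments never reaches {C}.
AC → B is preserved.
AB → C is preserved.
A → C is preserved.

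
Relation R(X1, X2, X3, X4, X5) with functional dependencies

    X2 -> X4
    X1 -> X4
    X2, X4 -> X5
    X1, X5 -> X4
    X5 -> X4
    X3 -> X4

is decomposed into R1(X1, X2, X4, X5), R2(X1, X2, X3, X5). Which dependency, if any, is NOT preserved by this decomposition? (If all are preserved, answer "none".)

Check X3 → X4: no single fragment contains all of {X3, X4}, and the restricted closure of {X3} across the fragments never reaches {X4}.
X2 → X4 is preserved.
X1 → X4 is preserved.
X2, X4 → X5 is preserved.
X1, X5 → X4 is preserved.
X5 → X4 is preserved.

X3 -> X4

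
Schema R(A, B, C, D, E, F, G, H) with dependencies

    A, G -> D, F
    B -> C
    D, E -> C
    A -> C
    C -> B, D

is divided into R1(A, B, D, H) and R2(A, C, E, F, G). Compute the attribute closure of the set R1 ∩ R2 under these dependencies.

R1 ∩ R2 = {A}.
A → C applies, adding C
C → B, D applies, adding B, D
Closure: {A, B, C, D}.

A, B, C, D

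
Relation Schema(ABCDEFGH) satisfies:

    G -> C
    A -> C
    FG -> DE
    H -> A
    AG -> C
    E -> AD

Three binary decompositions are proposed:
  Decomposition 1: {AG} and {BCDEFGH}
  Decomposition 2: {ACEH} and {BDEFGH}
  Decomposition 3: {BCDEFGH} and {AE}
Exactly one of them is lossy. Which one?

Decomposition 1: common = {G}, closure = {CG} → lossy.
Decomposition 2: common = {EH}, closure = {ACDEH} → lossless.
Decomposition 3: common = {E}, closure = {ACDE} → lossless.

Decomposition 1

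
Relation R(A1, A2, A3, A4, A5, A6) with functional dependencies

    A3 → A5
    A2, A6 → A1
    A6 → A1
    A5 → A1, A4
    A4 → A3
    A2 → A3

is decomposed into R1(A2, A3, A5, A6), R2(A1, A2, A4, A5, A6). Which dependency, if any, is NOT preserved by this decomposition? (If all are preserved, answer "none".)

none

A3 → A5 lies within R1.
A2, A6 → A1 lies within R2.
A6 → A1 lies within R2.
A5 → A1, A4 lies within R2.
A4 → A3: restricted closure across fragments reaches A3.
A2 → A3 lies within R1.
Every dependency is enforceable on the fragments, so the decomposition is dependency-preserving.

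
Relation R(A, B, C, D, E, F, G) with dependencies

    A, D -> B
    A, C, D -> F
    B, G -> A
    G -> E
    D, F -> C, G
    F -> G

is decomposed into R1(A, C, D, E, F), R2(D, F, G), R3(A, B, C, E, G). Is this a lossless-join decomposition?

No

Chase test. Columns are A, B, C, D, E, F, G; row i has aⱼ where attribute j ∈ Ri, else bᵢⱼ.
Initial tableau (one row per fragment):
  row 1: a1 b12 a3 a4 a5 a6 b17
  row 2: b21 b22 b23 a4 b25 a6 a7
  row 3: a1 a2 a3 b34 a5 b36 a7
Rows 2 and 3 agree on G; apply G→E and equate their E entries.
Rows 1 and 2 agree on D, F; apply D, F→C, G and equate their C, G entries.
No row becomes fully distinguished — the join is lossy.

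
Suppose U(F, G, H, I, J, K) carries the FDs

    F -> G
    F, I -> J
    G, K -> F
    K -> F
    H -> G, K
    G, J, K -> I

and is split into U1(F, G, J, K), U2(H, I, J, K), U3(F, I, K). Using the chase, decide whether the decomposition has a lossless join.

Yes

Chase test. Columns are F, G, H, I, J, K; row i has aⱼ where attribute j ∈ Ui, else bᵢⱼ.
Initial tableau (one row per fragment):
  row 1: a1 a2 b13 b14 a5 a6
  row 2: b21 b22 a3 a4 a5 a6
  row 3: a1 b32 b33 a4 b35 a6
Rows 1 and 3 agree on F; apply F→G and equate their G entries.
Rows 1 and 2 agree on K; apply K→F and equate their F entries.
Rows 1 and 2 agree on F; apply F→G and equate their G entries.
Rows 2 and 3 agree on F, I; apply F, I→J and equate their J entries.
Rows 1 and 2 agree on G, J, K; apply G, J, K→I and equate their I entries.
Row 2 is now all distinguished symbols — the join is lossless.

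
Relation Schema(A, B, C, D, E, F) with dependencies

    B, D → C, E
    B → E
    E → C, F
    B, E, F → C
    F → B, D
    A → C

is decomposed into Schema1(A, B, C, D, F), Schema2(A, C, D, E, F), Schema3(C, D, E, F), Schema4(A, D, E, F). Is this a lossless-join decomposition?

Chase test. Columns are A, B, C, D, E, F; row i has aⱼ where attribute j ∈ Schemai, else bᵢⱼ.
Initial tableau (one row per fragment):
  row 1: a1 a2 a3 a4 b15 a6
  row 2: a1 b22 a3 a4 a5 a6
  row 3: b31 b32 a3 a4 a5 a6
  row 4: a1 b42 b43 a4 a5 a6
Rows 2 and 4 agree on E; apply E→C, F and equate their C, F entries.
Rows 1 and 2 agree on F; apply F→B, D and equate their B, D entries.
Rows 1 and 3 agree on F; apply F→B, D and equate their B, D entries.
Rows 1 and 4 agree on F; apply F→B, D and equate their B, D entries.
Rows 1 and 2 agree on B, D; apply B, D→C, E and equate their C, E entries.
Row 1 is now all distinguished symbols — the join is lossless.

Yes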